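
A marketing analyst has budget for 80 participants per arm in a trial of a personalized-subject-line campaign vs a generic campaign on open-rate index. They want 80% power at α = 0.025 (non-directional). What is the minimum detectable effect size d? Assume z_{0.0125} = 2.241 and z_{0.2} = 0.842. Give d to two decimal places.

d_min ≈ 0.49

For two independent groups of n = 80 each: d_min = (z_{α/2} + z_β)·√(2/n).
z-sum = 2.241 + 0.842 = 3.083.
d_min = 3.083 × √(2/80) = 3.083 × 0.1581 = 0.487.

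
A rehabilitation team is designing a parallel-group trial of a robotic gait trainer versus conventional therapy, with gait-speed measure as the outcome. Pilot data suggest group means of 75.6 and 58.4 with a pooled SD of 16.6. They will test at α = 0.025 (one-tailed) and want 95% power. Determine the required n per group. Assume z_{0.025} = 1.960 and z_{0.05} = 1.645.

n = 25 per group

Cohen's d = |M₁ − M₂| / SD_pooled = |75.6 − 58.4| / 16.6 = 17.2 / 16.6 = 1.036.
For two independent groups with equal n: n = 2·((z_{α} + z_β) / d)².
z_{α} + z_β = 1.960 + 1.645 = 3.605.
n = 2 × (3.605 / 1.036)² = 2 × 3.480² = 2 × 12.11 = 24.2.
Round up to the next whole participant.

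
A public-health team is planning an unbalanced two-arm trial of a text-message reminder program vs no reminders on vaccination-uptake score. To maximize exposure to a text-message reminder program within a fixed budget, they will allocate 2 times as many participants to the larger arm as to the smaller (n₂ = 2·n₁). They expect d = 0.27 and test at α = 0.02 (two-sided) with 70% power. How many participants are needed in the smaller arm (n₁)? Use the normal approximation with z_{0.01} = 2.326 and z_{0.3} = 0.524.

With allocation ratio k = n₂/n₁ = 2, Var(x̄₁−x̄₂) = σ²(1/n₁ + 1/(k·n₁)) = σ²·(k+1)/(k·n₁).
So n₁ = (1 + 1/k)·((z_{α/2} + z_β)/d)² = 1.500 × (2.850/0.27)².
n₁ = 1.500 × 111.42 = 167.1.
Round up: n₁ = 168, giving n₂ = 2 × 168 = 336.

n₁ = 168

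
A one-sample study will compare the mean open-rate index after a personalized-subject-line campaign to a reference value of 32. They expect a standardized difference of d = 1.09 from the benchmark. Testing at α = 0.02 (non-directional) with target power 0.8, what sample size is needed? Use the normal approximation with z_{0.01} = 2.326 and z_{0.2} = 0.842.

n = 9

For a one-sample test: n = ((z_{α/2} + z_β) / d)².
z_{α/2} + z_β = 2.326 + 0.842 = 3.168.
n = (3.168 / 1.09)² = 2.906² = 8.45.
Round up.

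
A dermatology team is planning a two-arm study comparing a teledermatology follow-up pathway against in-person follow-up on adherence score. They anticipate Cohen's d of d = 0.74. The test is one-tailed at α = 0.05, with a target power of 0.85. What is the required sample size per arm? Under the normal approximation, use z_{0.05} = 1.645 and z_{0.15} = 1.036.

n = 27 per group

For two independent groups with equal n: n = 2·((z_{α} + z_β) / d)².
z_{α} + z_β = 1.645 + 1.036 = 2.681.
n = 2 × (2.681 / 0.74)² = 2 × 3.623² = 2 × 13.13 = 26.3.
Round up to the next whole participant.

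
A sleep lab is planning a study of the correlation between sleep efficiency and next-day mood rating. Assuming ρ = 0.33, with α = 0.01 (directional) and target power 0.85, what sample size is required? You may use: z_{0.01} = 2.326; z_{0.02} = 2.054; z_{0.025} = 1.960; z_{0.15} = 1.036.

Fisher's z: C = ½·ln((1+r)/(1−r)) = ½·ln(1.9851) = 0.3428.
n = ((z_{α} + z_β)/C)² + 3.
(2.326 + 1.036) / 0.3428 = 3.362 / 0.3428 = 9.807.
n = 9.807² + 3 = 96.19 + 3 = 99.2.
Round up.

n = 100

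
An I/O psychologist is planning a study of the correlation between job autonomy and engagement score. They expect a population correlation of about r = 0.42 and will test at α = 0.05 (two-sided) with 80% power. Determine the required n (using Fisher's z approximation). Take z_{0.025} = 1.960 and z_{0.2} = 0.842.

n = 43

Fisher's z: C = ½·ln((1+r)/(1−r)) = ½·ln(2.4483) = 0.4477.
n = ((z_{α/2} + z_β)/C)² + 3.
(1.960 + 0.842) / 0.4477 = 2.802 / 0.4477 = 6.259.
n = 6.259² + 3 = 39.17 + 3 = 42.2.
Round up.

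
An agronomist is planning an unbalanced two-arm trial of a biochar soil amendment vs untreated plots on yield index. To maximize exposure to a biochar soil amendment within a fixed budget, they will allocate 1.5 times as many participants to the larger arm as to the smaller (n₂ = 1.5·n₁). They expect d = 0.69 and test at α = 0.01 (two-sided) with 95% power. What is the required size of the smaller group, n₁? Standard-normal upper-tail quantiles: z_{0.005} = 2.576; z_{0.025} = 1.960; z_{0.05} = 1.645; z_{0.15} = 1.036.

n₁ = 63

With allocation ratio k = n₂/n₁ = 1.5, Var(x̄₁−x̄₂) = σ²(1/n₁ + 1/(k·n₁)) = σ²·(k+1)/(k·n₁).
So n₁ = (1 + 1/k)·((z_{α/2} + z_β)/d)² = 1.667 × (4.221/0.69)².
n₁ = 1.667 × 37.42 = 62.4.
Round up: n₁ = 63, giving n₂ = ⌈1.5 × 63⌉ = ⌈94.5⌉ = 95.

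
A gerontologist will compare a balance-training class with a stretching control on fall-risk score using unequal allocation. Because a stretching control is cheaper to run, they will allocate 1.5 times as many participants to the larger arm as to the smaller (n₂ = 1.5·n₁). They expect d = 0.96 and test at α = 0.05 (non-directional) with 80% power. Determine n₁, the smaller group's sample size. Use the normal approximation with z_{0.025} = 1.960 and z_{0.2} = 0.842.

n₁ = 15

With allocation ratio k = n₂/n₁ = 1.5, Var(x̄₁−x̄₂) = σ²(1/n₁ + 1/(k·n₁)) = σ²·(k+1)/(k·n₁).
So n₁ = (1 + 1/k)·((z_{α/2} + z_β)/d)² = 1.667 × (2.802/0.96)².
n₁ = 1.667 × 8.52 = 14.2.
Round up: n₁ = 15, giving n₂ = ⌈1.5 × 15⌉ = ⌈22.5⌉ = 23.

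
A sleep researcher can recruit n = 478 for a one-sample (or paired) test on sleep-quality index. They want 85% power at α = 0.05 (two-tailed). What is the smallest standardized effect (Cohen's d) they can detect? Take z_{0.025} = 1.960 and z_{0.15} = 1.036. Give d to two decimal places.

d_min ≈ 0.14

For a single sample (or paired design) of n = 478: d_min = (z_{α/2} + z_β)/√n.
z-sum = 1.960 + 1.036 = 2.996.
d_min = 2.996 / √478 = 2.996 / 21.863 = 0.137.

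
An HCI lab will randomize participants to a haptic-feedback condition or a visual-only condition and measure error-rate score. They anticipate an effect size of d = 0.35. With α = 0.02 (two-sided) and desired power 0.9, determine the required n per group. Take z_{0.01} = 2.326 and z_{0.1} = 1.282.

n = 213 per group

For two independent groups with equal n: n = 2·((z_{α/2} + z_β) / d)².
z_{α/2} + z_β = 2.326 + 1.282 = 3.608.
n = 2 × (3.608 / 0.35)² = 2 × 10.309² = 2 × 106.27 = 212.5.
Round up to the next whole participant.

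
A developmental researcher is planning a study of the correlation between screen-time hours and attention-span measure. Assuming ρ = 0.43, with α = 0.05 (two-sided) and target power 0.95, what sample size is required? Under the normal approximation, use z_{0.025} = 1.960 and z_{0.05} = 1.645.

Fisher's z: C = ½·ln((1+r)/(1−r)) = ½·ln(2.5088) = 0.4599.
n = ((z_{α/2} + z_β)/C)² + 3.
(1.960 + 1.645) / 0.4599 = 3.605 / 0.4599 = 7.839.
n = 7.839² + 3 = 61.44 + 3 = 64.4.
Round up.

n = 65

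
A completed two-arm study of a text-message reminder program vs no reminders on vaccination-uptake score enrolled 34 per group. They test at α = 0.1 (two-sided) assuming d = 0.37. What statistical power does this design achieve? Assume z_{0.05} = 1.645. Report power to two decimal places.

For two equal groups, power = Φ(d·√(n/2) − z_{α/2}).
d·√(n/2) = 0.37 × √(34/2) = 0.37 × 4.123 = 1.526.
z_β = 1.526 − 1.645 = -0.119.
Power = Φ(-0.119) = 0.452.

power ≈ 0.45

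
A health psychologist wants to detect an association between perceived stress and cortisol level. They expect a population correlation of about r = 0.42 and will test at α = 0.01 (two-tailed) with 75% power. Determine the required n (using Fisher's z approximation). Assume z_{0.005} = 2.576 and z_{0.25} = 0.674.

Fisher's z: C = ½·ln((1+r)/(1−r)) = ½·ln(2.4483) = 0.4477.
n = ((z_{α/2} + z_β)/C)² + 3.
(2.576 + 0.674) / 0.4477 = 3.250 / 0.4477 = 7.259.
n = 7.259² + 3 = 52.70 + 3 = 55.7.
Round up.

n = 56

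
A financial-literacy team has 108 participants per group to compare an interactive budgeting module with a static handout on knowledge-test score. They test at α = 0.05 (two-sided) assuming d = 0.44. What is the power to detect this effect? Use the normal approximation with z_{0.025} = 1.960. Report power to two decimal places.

For two equal groups, power = Φ(d·√(n/2) − z_{α/2}).
d·√(n/2) = 0.44 × √(108/2) = 0.44 × 7.348 = 3.233.
z_β = 3.233 − 1.960 = 1.273.
Power = Φ(1.273) = 0.899.

power ≈ 0.90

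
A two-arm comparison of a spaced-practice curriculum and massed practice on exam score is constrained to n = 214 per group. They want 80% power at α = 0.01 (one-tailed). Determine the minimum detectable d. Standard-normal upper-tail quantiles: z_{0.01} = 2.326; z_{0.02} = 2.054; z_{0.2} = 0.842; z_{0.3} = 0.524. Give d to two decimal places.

d_min ≈ 0.31

For two independent groups of n = 214 each: d_min = (z_{α} + z_β)·√(2/n).
z-sum = 2.326 + 0.842 = 3.168.
d_min = 3.168 × √(2/214) = 3.168 × 0.0967 = 0.306.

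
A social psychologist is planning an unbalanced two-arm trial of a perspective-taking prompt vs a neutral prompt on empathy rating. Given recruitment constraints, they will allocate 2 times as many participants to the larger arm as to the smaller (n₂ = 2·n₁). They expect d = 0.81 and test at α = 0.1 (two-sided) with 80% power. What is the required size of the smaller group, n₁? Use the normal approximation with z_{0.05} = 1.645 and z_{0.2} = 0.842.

With allocation ratio k = n₂/n₁ = 2, Var(x̄₁−x̄₂) = σ²(1/n₁ + 1/(k·n₁)) = σ²·(k+1)/(k·n₁).
So n₁ = (1 + 1/k)·((z_{α/2} + z_β)/d)² = 1.500 × (2.487/0.81)².
n₁ = 1.500 × 9.43 = 14.1.
Round up: n₁ = 15, giving n₂ = 2 × 15 = 30.

n₁ = 15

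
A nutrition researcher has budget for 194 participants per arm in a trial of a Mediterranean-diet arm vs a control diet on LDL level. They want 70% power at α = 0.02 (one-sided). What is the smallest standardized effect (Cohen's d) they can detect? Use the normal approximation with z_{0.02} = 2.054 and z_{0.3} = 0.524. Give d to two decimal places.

For two independent groups of n = 194 each: d_min = (z_{α} + z_β)·√(2/n).
z-sum = 2.054 + 0.524 = 2.578.
d_min = 2.578 × √(2/194) = 2.578 × 0.1015 = 0.262.

d_min ≈ 0.26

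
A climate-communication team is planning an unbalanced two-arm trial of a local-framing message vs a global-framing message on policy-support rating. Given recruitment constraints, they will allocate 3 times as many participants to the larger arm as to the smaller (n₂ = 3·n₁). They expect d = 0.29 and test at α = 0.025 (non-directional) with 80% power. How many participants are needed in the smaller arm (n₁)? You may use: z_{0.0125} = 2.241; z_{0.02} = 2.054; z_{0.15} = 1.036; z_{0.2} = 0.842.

With allocation ratio k = n₂/n₁ = 3, Var(x̄₁−x̄₂) = σ²(1/n₁ + 1/(k·n₁)) = σ²·(k+1)/(k·n₁).
So n₁ = (1 + 1/k)·((z_{α/2} + z_β)/d)² = 1.333 × (3.083/0.29)².
n₁ = 1.333 × 113.02 = 150.7.
Round up: n₁ = 151, giving n₂ = 3 × 151 = 453.

n₁ = 151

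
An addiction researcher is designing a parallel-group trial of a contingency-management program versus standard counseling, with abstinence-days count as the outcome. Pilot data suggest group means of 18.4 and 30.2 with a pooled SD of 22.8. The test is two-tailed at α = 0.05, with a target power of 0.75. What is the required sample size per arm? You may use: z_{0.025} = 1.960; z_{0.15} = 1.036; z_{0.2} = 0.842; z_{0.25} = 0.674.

Cohen's d = |M₁ − M₂| / SD_pooled = |18.4 − 30.2| / 22.8 = 11.8 / 22.8 = 0.518.
For two independent groups with equal n: n = 2·((z_{α/2} + z_β) / d)².
z_{α/2} + z_β = 1.960 + 0.674 = 2.634.
n = 2 × (2.634 / 0.518)² = 2 × 5.085² = 2 × 25.86 = 51.7.
Round up to the next whole participant.

n = 52 per group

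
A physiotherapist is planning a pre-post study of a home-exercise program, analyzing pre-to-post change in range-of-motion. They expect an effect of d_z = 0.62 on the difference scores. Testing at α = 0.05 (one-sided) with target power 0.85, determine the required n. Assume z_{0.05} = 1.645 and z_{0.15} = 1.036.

For a paired (one-sample on differences) test: n = ((z_{α} + z_β) / d)².
z_{α} + z_β = 1.645 + 1.036 = 2.681.
n = (2.681 / 0.62)² = 4.324² = 18.70.
Round up.

n = 19 pairs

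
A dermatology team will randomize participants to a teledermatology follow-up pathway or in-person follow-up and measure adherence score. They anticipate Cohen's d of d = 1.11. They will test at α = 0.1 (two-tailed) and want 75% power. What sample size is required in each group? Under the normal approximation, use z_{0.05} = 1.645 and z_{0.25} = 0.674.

For two independent groups with equal n: n = 2·((z_{α/2} + z_β) / d)².
z_{α/2} + z_β = 1.645 + 0.674 = 2.319.
n = 2 × (2.319 / 1.11)² = 2 × 2.089² = 2 × 4.36 = 8.7.
Round up to the next whole participant.

n = 9 per group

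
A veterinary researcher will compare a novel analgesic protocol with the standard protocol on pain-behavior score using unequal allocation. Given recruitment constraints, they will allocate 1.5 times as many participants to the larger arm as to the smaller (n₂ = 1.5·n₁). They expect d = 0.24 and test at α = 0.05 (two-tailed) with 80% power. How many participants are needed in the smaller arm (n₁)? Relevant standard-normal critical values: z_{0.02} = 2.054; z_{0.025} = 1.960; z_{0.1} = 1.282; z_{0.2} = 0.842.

With allocation ratio k = n₂/n₁ = 1.5, Var(x̄₁−x̄₂) = σ²(1/n₁ + 1/(k·n₁)) = σ²·(k+1)/(k·n₁).
So n₁ = (1 + 1/k)·((z_{α/2} + z_β)/d)² = 1.667 × (2.802/0.24)².
n₁ = 1.667 × 136.31 = 227.2.
Round up: n₁ = 228, giving n₂ = 1.5 × 228 = 342.

n₁ = 228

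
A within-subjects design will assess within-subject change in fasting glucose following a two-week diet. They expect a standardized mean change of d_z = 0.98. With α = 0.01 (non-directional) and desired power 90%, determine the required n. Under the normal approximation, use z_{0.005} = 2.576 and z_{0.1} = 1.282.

n = 16 pairs

For a paired (one-sample on differences) test: n = ((z_{α/2} + z_β) / d)².
z_{α/2} + z_β = 2.576 + 1.282 = 3.858.
n = (3.858 / 0.98)² = 3.937² = 15.50.
Round up.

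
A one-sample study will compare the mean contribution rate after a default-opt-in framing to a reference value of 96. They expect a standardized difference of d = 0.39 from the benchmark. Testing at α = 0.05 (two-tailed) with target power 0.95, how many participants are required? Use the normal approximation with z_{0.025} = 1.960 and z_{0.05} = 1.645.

n = 86

For a one-sample test: n = ((z_{α/2} + z_β) / d)².
z_{α/2} + z_β = 1.960 + 1.645 = 3.605.
n = (3.605 / 0.39)² = 9.244² = 85.44.
Round up.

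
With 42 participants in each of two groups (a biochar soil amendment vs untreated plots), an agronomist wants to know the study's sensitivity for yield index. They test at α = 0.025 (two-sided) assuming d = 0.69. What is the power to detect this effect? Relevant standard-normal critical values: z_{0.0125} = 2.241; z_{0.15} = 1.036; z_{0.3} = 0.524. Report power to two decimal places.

power ≈ 0.82

For two equal groups, power = Φ(d·√(n/2) − z_{α/2}).
d·√(n/2) = 0.69 × √(42/2) = 0.69 × 4.583 = 3.162.
z_β = 3.162 − 2.241 = 0.921.
Power = Φ(0.921) = 0.821.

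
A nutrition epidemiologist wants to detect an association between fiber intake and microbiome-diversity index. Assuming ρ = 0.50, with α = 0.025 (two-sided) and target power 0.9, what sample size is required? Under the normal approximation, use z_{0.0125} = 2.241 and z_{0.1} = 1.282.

n = 45

Fisher's z: C = ½·ln((1+r)/(1−r)) = ½·ln(3.0000) = 0.5493.
n = ((z_{α/2} + z_β)/C)² + 3.
(2.241 + 1.282) / 0.5493 = 3.523 / 0.5493 = 6.414.
n = 6.414² + 3 = 41.13 + 3 = 44.1.
Round up.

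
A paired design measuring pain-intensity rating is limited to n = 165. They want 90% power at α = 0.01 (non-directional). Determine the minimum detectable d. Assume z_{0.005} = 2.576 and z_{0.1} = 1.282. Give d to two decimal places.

d_min ≈ 0.30

For a single sample (or paired design) of n = 165: d_min = (z_{α/2} + z_β)/√n.
z-sum = 2.576 + 1.282 = 3.858.
d_min = 3.858 / √165 = 3.858 / 12.845 = 0.300.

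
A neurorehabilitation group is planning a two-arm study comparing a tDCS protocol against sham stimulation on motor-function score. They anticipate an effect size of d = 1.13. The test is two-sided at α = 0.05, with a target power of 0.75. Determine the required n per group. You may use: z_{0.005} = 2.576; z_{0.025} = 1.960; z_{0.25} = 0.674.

For two independent groups with equal n: n = 2·((z_{α/2} + z_β) / d)².
z_{α/2} + z_β = 1.960 + 0.674 = 2.634.
n = 2 × (2.634 / 1.13)² = 2 × 2.331² = 2 × 5.43 = 10.9.
Round up to the next whole participant.

n = 11 per group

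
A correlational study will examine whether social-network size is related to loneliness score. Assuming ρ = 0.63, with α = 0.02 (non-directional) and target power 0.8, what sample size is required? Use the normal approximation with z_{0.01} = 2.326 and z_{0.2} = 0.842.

n = 22

Fisher's z: C = ½·ln((1+r)/(1−r)) = ½·ln(4.4054) = 0.7414.
n = ((z_{α/2} + z_β)/C)² + 3.
(2.326 + 0.842) / 0.7414 = 3.168 / 0.7414 = 4.273.
n = 4.273² + 3 = 18.26 + 3 = 21.3.
Round up.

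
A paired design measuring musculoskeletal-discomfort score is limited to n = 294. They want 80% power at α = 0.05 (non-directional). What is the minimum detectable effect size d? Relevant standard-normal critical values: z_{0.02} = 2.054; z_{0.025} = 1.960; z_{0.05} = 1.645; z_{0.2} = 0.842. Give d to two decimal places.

For a single sample (or paired design) of n = 294: d_min = (z_{α/2} + z_β)/√n.
z-sum = 1.960 + 0.842 = 2.802.
d_min = 2.802 / √294 = 2.802 / 17.146 = 0.163.

d_min ≈ 0.16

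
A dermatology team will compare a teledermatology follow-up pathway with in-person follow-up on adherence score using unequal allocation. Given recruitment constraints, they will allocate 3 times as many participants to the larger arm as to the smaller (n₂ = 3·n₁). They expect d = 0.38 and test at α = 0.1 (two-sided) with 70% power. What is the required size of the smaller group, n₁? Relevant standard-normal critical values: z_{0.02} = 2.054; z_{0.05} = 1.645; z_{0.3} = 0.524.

With allocation ratio k = n₂/n₁ = 3, Var(x̄₁−x̄₂) = σ²(1/n₁ + 1/(k·n₁)) = σ²·(k+1)/(k·n₁).
So n₁ = (1 + 1/k)·((z_{α/2} + z_β)/d)² = 1.333 × (2.169/0.38)².
n₁ = 1.333 × 32.58 = 43.4.
Round up: n₁ = 44, giving n₂ = 3 × 44 = 132.

n₁ = 44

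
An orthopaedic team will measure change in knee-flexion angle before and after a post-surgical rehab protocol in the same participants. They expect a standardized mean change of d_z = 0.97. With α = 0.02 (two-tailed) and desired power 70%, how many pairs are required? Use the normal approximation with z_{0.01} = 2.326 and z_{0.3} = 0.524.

n = 9 pairs

For a paired (one-sample on differences) test: n = ((z_{α/2} + z_β) / d)².
z_{α/2} + z_β = 2.326 + 0.524 = 2.850.
n = (2.850 / 0.97)² = 2.938² = 8.63.
Round up.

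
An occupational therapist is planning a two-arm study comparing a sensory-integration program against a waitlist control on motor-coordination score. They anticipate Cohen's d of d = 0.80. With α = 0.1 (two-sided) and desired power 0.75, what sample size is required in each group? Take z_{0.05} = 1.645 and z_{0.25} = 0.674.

n = 17 per group

For two independent groups with equal n: n = 2·((z_{α/2} + z_β) / d)².
z_{α/2} + z_β = 1.645 + 0.674 = 2.319.
n = 2 × (2.319 / 0.80)² = 2 × 2.899² = 2 × 8.40 = 16.8.
Round up to the next whole participant.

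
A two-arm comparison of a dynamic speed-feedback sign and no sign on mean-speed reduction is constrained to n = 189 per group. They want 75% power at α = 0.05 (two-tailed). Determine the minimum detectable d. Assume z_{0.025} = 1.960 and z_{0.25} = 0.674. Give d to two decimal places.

For two independent groups of n = 189 each: d_min = (z_{α/2} + z_β)·√(2/n).
z-sum = 1.960 + 0.674 = 2.634.
d_min = 2.634 × √(2/189) = 2.634 × 0.1029 = 0.271.

d_min ≈ 0.27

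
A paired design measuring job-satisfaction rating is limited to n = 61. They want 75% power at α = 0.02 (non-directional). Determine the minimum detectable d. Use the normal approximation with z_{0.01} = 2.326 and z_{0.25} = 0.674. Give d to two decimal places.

d_min ≈ 0.38

For a single sample (or paired design) of n = 61: d_min = (z_{α/2} + z_β)/√n.
z-sum = 2.326 + 0.674 = 3.000.
d_min = 3.000 / √61 = 3.000 / 7.810 = 0.384.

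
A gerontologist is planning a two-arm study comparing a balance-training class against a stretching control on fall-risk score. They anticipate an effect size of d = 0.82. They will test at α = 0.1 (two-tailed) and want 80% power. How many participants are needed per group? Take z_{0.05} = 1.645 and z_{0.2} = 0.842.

n = 19 per group

For two independent groups with equal n: n = 2·((z_{α/2} + z_β) / d)².
z_{α/2} + z_β = 1.645 + 0.842 = 2.487.
n = 2 × (2.487 / 0.82)² = 2 × 3.033² = 2 × 9.20 = 18.4.
Round up to the next whole participant.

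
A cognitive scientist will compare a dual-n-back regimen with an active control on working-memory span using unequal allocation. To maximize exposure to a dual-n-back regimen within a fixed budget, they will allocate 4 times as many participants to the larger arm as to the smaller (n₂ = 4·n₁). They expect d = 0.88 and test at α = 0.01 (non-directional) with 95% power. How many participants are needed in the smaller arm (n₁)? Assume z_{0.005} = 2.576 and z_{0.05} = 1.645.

n₁ = 29

With allocation ratio k = n₂/n₁ = 4, Var(x̄₁−x̄₂) = σ²(1/n₁ + 1/(k·n₁)) = σ²·(k+1)/(k·n₁).
So n₁ = (1 + 1/k)·((z_{α/2} + z_β)/d)² = 1.250 × (4.221/0.88)².
n₁ = 1.250 × 23.01 = 28.8.
Round up: n₁ = 29, giving n₂ = 4 × 29 = 116.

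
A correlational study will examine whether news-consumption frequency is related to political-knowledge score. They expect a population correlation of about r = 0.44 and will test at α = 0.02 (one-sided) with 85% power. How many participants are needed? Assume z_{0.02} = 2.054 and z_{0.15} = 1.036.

Fisher's z: C = ½·ln((1+r)/(1−r)) = ½·ln(2.5714) = 0.4722.
n = ((z_{α} + z_β)/C)² + 3.
(2.054 + 1.036) / 0.4722 = 3.090 / 0.4722 = 6.544.
n = 6.544² + 3 = 42.82 + 3 = 45.8.
Round up.

n = 46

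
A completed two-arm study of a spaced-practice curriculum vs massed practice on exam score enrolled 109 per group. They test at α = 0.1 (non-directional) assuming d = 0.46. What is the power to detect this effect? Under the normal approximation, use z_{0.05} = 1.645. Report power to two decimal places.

power ≈ 0.96

For two equal groups, power = Φ(d·√(n/2) − z_{α/2}).
d·√(n/2) = 0.46 × √(109/2) = 0.46 × 7.382 = 3.396.
z_β = 3.396 − 1.645 = 1.751.
Power = Φ(1.751) = 0.960.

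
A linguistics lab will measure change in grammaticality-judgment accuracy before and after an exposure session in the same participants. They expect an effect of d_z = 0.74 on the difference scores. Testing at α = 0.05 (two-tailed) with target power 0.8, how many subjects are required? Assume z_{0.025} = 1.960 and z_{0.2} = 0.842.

n = 15 pairs

For a paired (one-sample on differences) test: n = ((z_{α/2} + z_β) / d)².
z_{α/2} + z_β = 1.960 + 0.842 = 2.802.
n = (2.802 / 0.74)² = 3.786² = 14.34.
Round up.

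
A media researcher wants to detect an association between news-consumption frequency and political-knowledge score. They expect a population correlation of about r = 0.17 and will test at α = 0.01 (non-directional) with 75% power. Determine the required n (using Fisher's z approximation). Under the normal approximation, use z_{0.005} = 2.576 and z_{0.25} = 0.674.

n = 362

Fisher's z: C = ½·ln((1+r)/(1−r)) = ½·ln(1.4096) = 0.1717.
n = ((z_{α/2} + z_β)/C)² + 3.
(2.576 + 0.674) / 0.1717 = 3.250 / 0.1717 = 18.928.
n = 18.928² + 3 = 358.28 + 3 = 361.3.
Round up.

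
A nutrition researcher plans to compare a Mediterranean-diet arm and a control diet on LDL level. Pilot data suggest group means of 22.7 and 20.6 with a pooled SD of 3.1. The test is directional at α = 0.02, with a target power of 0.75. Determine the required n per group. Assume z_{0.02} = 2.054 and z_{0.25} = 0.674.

n = 33 per group

Cohen's d = |M₁ − M₂| / SD_pooled = |22.7 − 20.6| / 3.1 = 2.1 / 3.1 = 0.677.
For two independent groups with equal n: n = 2·((z_{α} + z_β) / d)².
z_{α} + z_β = 2.054 + 0.674 = 2.728.
n = 2 × (2.728 / 0.677)² = 2 × 4.030² = 2 × 16.24 = 32.5.
Round up to the next whole participant.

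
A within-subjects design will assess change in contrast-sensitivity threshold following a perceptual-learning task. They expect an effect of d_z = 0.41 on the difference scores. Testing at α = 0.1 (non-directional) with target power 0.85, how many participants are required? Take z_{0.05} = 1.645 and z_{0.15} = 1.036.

For a paired (one-sample on differences) test: n = ((z_{α/2} + z_β) / d)².
z_{α/2} + z_β = 1.645 + 1.036 = 2.681.
n = (2.681 / 0.41)² = 6.539² = 42.76.
Round up.

n = 43 pairs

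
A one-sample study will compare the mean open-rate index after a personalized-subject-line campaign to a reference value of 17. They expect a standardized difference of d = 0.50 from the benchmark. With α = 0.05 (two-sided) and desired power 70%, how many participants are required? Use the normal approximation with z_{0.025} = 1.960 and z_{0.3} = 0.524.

n = 25

For a one-sample test: n = ((z_{α/2} + z_β) / d)².
z_{α/2} + z_β = 1.960 + 0.524 = 2.484.
n = (2.484 / 0.50)² = 4.968² = 24.68.
Round up.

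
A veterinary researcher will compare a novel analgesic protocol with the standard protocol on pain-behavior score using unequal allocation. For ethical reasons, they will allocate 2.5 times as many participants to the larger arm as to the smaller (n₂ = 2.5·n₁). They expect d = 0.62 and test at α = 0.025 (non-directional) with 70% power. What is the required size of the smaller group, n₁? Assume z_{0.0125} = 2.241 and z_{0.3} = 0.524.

With allocation ratio k = n₂/n₁ = 2.5, Var(x̄₁−x̄₂) = σ²(1/n₁ + 1/(k·n₁)) = σ²·(k+1)/(k·n₁).
So n₁ = (1 + 1/k)·((z_{α/2} + z_β)/d)² = 1.400 × (2.765/0.62)².
n₁ = 1.400 × 19.89 = 27.8.
Round up: n₁ = 28, giving n₂ = 2.5 × 28 = 70.

n₁ = 28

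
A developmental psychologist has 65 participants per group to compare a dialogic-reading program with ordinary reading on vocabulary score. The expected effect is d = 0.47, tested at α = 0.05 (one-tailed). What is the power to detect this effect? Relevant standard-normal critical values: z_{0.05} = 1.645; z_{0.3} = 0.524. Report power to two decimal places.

power ≈ 0.85

For two equal groups, power = Φ(d·√(n/2) − z_{α}).
d·√(n/2) = 0.47 × √(65/2) = 0.47 × 5.701 = 2.679.
z_β = 2.679 − 1.645 = 1.034.
Power = Φ(1.034) = 0.850.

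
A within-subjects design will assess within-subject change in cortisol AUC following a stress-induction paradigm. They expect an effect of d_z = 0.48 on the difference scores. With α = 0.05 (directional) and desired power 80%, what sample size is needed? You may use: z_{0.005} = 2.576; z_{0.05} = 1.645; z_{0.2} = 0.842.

For a paired (one-sample on differences) test: n = ((z_{α} + z_β) / d)².
z_{α} + z_β = 1.645 + 0.842 = 2.487.
n = (2.487 / 0.48)² = 5.181² = 26.85.
Round up.

n = 27 pairs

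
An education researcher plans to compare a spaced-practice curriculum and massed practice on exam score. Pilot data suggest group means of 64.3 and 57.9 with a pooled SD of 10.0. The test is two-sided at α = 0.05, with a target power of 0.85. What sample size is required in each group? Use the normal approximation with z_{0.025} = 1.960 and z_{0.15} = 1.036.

n = 44 per group

Cohen's d = |M₁ − M₂| / SD_pooled = |64.3 − 57.9| / 10.0 = 6.4 / 10.0 = 0.640.
For two independent groups with equal n: n = 2·((z_{α/2} + z_β) / d)².
z_{α/2} + z_β = 1.960 + 1.036 = 2.996.
n = 2 × (2.996 / 0.640)² = 2 × 4.681² = 2 × 21.91 = 43.8.
Round up to the next whole participant.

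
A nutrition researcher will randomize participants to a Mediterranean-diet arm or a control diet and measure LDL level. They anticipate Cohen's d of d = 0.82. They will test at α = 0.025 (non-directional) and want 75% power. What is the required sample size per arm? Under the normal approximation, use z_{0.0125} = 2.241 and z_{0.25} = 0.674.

For two independent groups with equal n: n = 2·((z_{α/2} + z_β) / d)².
z_{α/2} + z_β = 2.241 + 0.674 = 2.915.
n = 2 × (2.915 / 0.82)² = 2 × 3.555² = 2 × 12.64 = 25.3.
Round up to the next whole participant.

n = 26 per group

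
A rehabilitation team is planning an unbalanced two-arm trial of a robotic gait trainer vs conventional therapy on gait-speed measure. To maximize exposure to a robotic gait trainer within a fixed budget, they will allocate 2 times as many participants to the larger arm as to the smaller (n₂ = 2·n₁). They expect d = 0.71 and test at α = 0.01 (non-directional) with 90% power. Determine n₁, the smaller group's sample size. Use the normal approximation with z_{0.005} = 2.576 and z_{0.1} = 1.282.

With allocation ratio k = n₂/n₁ = 2, Var(x̄₁−x̄₂) = σ²(1/n₁ + 1/(k·n₁)) = σ²·(k+1)/(k·n₁).
So n₁ = (1 + 1/k)·((z_{α/2} + z_β)/d)² = 1.500 × (3.858/0.71)².
n₁ = 1.500 × 29.53 = 44.3.
Round up: n₁ = 45, giving n₂ = 2 × 45 = 90.

n₁ = 45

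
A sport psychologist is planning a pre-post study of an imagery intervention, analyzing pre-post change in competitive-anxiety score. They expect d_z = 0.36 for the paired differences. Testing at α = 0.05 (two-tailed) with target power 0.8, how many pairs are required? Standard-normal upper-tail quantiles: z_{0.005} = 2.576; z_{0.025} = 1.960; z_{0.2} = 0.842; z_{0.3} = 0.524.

n = 61 pairs

For a paired (one-sample on differences) test: n = ((z_{α/2} + z_β) / d)².
z_{α/2} + z_β = 1.960 + 0.842 = 2.802.
n = (2.802 / 0.36)² = 7.783² = 60.58.
Round up.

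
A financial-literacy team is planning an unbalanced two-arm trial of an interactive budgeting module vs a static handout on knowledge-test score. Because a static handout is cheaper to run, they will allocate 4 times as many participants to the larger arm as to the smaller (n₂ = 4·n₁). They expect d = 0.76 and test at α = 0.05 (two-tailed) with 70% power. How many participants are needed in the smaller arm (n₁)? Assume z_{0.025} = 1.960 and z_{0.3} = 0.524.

With allocation ratio k = n₂/n₁ = 4, Var(x̄₁−x̄₂) = σ²(1/n₁ + 1/(k·n₁)) = σ²·(k+1)/(k·n₁).
So n₁ = (1 + 1/k)·((z_{α/2} + z_β)/d)² = 1.250 × (2.484/0.76)².
n₁ = 1.250 × 10.68 = 13.4.
Round up: n₁ = 14, giving n₂ = 4 × 14 = 56.

n₁ = 14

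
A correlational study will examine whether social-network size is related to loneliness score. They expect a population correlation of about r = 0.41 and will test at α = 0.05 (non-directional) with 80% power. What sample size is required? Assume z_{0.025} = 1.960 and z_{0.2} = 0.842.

Fisher's z: C = ½·ln((1+r)/(1−r)) = ½·ln(2.3898) = 0.4356.
n = ((z_{α/2} + z_β)/C)² + 3.
(1.960 + 0.842) / 0.4356 = 2.802 / 0.4356 = 6.433.
n = 6.433² + 3 = 41.38 + 3 = 44.4.
Round up.

n = 45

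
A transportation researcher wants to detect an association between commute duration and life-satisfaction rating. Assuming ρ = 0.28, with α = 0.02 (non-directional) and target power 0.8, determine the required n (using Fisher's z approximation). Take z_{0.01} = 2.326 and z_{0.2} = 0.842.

n = 125

Fisher's z: C = ½·ln((1+r)/(1−r)) = ½·ln(1.7778) = 0.2877.
n = ((z_{α/2} + z_β)/C)² + 3.
(2.326 + 0.842) / 0.2877 = 3.168 / 0.2877 = 11.011.
n = 11.011² + 3 = 121.25 + 3 = 124.3.
Round up.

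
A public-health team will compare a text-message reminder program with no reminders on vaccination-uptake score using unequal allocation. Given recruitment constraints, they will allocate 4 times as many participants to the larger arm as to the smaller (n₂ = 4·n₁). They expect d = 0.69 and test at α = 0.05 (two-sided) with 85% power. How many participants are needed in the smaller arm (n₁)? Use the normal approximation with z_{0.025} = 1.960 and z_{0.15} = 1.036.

n₁ = 24

With allocation ratio k = n₂/n₁ = 4, Var(x̄₁−x̄₂) = σ²(1/n₁ + 1/(k·n₁)) = σ²·(k+1)/(k·n₁).
So n₁ = (1 + 1/k)·((z_{α/2} + z_β)/d)² = 1.250 × (2.996/0.69)².
n₁ = 1.250 × 18.85 = 23.6.
Round up: n₁ = 24, giving n₂ = 4 × 24 = 96.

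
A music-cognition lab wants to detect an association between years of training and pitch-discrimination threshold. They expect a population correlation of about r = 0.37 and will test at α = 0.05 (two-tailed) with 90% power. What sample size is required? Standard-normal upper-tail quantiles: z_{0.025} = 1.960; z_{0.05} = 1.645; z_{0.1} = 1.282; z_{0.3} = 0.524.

n = 73

Fisher's z: C = ½·ln((1+r)/(1−r)) = ½·ln(2.1746) = 0.3884.
n = ((z_{α/2} + z_β)/C)² + 3.
(1.960 + 1.282) / 0.3884 = 3.242 / 0.3884 = 8.347.
n = 8.347² + 3 = 69.67 + 3 = 72.7.
Round up.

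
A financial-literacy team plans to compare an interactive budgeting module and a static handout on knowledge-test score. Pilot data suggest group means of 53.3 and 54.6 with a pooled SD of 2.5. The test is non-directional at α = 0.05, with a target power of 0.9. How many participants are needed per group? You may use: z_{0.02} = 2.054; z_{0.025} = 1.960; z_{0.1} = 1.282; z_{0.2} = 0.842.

Cohen's d = |M₁ − M₂| / SD_pooled = |53.3 − 54.6| / 2.5 = 1.3 / 2.5 = 0.520.
For two independent groups with equal n: n = 2·((z_{α/2} + z_β) / d)².
z_{α/2} + z_β = 1.960 + 1.282 = 3.242.
n = 2 × (3.242 / 0.520)² = 2 × 6.235² = 2 × 38.87 = 77.7.
Round up to the next whole participant.

n = 78 per group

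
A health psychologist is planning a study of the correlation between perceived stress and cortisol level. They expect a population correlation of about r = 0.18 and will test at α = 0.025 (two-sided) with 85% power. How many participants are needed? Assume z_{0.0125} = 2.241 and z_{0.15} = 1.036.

n = 328

Fisher's z: C = ½·ln((1+r)/(1−r)) = ½·ln(1.4390) = 0.1820.
n = ((z_{α/2} + z_β)/C)² + 3.
(2.241 + 1.036) / 0.1820 = 3.277 / 0.1820 = 18.005.
n = 18.005² + 3 = 324.20 + 3 = 327.2.
Round up.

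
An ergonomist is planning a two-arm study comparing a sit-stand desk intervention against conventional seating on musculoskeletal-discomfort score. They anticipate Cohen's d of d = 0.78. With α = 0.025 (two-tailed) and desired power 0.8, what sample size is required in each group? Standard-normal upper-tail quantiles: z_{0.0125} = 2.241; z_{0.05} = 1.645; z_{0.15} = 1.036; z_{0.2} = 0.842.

n = 32 per group

For two independent groups with equal n: n = 2·((z_{α/2} + z_β) / d)².
z_{α/2} + z_β = 2.241 + 0.842 = 3.083.
n = 2 × (3.083 / 0.78)² = 2 × 3.953² = 2 × 15.62 = 31.2.
Round up to the next whole participant.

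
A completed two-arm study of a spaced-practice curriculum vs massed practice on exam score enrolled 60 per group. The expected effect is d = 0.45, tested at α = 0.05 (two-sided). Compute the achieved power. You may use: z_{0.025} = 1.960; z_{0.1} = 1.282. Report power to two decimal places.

For two equal groups, power = Φ(d·√(n/2) − z_{α/2}).
d·√(n/2) = 0.45 × √(60/2) = 0.45 × 5.477 = 2.465.
z_β = 2.465 − 1.960 = 0.505.
Power = Φ(0.505) = 0.693.

power ≈ 0.69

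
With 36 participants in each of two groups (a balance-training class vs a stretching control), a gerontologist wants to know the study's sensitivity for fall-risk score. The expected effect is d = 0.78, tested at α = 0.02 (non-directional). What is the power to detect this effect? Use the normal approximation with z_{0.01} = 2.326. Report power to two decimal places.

For two equal groups, power = Φ(d·√(n/2) − z_{α/2}).
d·√(n/2) = 0.78 × √(36/2) = 0.78 × 4.243 = 3.309.
z_β = 3.309 − 2.326 = 0.983.
Power = Φ(0.983) = 0.837.

power ≈ 0.84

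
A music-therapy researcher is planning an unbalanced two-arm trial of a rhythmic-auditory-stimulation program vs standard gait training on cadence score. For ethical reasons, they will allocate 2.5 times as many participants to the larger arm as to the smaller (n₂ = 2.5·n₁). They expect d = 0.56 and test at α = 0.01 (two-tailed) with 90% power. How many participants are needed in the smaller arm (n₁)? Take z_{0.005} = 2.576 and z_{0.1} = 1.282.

With allocation ratio k = n₂/n₁ = 2.5, Var(x̄₁−x̄₂) = σ²(1/n₁ + 1/(k·n₁)) = σ²·(k+1)/(k·n₁).
So n₁ = (1 + 1/k)·((z_{α/2} + z_β)/d)² = 1.400 × (3.858/0.56)².
n₁ = 1.400 × 47.46 = 66.4.
Round up: n₁ = 67, giving n₂ = ⌈2.5 × 67⌉ = ⌈167.5⌉ = 168.

n₁ = 67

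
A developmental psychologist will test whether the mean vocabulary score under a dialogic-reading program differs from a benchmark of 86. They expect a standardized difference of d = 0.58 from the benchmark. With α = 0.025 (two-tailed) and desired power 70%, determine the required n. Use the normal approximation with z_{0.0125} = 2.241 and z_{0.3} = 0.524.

n = 23

For a one-sample test: n = ((z_{α/2} + z_β) / d)².
z_{α/2} + z_β = 2.241 + 0.524 = 2.765.
n = (2.765 / 0.58)² = 4.767² = 22.73.
Round up.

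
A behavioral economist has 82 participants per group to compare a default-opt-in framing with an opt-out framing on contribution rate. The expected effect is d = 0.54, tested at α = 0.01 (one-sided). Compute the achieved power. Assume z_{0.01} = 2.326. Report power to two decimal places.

For two equal groups, power = Φ(d·√(n/2) − z_{α}).
d·√(n/2) = 0.54 × √(82/2) = 0.54 × 6.403 = 3.458.
z_β = 3.458 − 2.326 = 1.132.
Power = Φ(1.132) = 0.871.

power ≈ 0.87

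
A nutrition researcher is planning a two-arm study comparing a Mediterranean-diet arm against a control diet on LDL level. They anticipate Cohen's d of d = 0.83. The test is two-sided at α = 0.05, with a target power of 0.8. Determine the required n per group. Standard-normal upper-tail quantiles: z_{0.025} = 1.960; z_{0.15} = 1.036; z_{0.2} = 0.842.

n = 23 per group

For two independent groups with equal n: n = 2·((z_{α/2} + z_β) / d)².
z_{α/2} + z_β = 1.960 + 0.842 = 2.802.
n = 2 × (2.802 / 0.83)² = 2 × 3.376² = 2 × 11.40 = 22.8.
Round up to the next whole participant.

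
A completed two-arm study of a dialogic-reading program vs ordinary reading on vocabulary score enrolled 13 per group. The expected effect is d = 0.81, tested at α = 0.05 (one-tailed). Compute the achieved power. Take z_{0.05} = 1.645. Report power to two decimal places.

power ≈ 0.66

For two equal groups, power = Φ(d·√(n/2) − z_{α}).
d·√(n/2) = 0.81 × √(13/2) = 0.81 × 2.550 = 2.065.
z_β = 2.065 − 1.645 = 0.420.
Power = Φ(0.420) = 0.663.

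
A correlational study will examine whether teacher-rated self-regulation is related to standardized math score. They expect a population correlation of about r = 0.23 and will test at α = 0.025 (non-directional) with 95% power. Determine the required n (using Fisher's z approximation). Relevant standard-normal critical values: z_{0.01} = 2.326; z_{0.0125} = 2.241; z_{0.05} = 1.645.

Fisher's z: C = ½·ln((1+r)/(1−r)) = ½·ln(1.5974) = 0.2342.
n = ((z_{α/2} + z_β)/C)² + 3.
(2.241 + 1.645) / 0.2342 = 3.886 / 0.2342 = 16.593.
n = 16.593² + 3 = 275.32 + 3 = 278.3.
Round up.

n = 279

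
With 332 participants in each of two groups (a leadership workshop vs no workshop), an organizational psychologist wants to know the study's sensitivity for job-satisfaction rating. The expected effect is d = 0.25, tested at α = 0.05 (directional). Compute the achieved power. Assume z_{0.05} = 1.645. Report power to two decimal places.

For two equal groups, power = Φ(d·√(n/2) − z_{α}).
d·√(n/2) = 0.25 × √(332/2) = 0.25 × 12.884 = 3.221.
z_β = 3.221 − 1.645 = 1.576.
Power = Φ(1.576) = 0.942.

power ≈ 0.94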